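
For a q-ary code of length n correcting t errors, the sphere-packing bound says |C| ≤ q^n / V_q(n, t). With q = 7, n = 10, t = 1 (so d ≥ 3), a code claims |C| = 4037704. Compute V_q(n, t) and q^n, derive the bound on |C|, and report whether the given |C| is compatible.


V_q(n, t) = 61, q^n = 282475249, Hamming bound = 4630741, |C| = 4037704 ≤ bound (satisfied).

Step 1: Compute V_q(n, t) = Σ_{j=0}^1 C(n, j) (q−1)^j.
  j = 0: C(10,0)·(6)^0 = 1·1 = 1.
  j = 1: C(10,1)·(6)^1 = 10·6 = 60.
  V_q(n, t) = 1 + 60 = 61.
Step 2: q^n = 7^10 = 282475249.
Step 3: Hamming bound ⌊q^n / V_q(n,t)⌋ = ⌊282475249/61⌋ = 4630741.
Step 4: Compare |C| = 4037704 to 4630741: satisfied.
The claimed |C| lies below the Hamming bound.


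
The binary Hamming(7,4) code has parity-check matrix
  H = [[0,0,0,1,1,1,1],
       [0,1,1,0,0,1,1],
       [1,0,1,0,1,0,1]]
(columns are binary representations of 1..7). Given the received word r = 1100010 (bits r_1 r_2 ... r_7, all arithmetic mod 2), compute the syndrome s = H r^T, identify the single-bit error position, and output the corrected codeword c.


s = (1, 0, 1)^T, error position = 5, corrected codeword c = 1100110

Compute s = H r^T mod 2 one row at a time:
  s_1 = 0 + 0 + 1 + 0 = 1 ≡ 1 (mod 2).
  s_2 = 1 + 0 + 1 + 0 = 2 ≡ 0 (mod 2).
  s_3 = 1 + 0 + 0 + 0 = 1 ≡ 1 (mod 2).
s = (1, 0, 1)^T — this equals column 5 of H (binary 101), so error is at position 5.
Correct: flip bit 5 of r = 1100010 to get c = 1100110.


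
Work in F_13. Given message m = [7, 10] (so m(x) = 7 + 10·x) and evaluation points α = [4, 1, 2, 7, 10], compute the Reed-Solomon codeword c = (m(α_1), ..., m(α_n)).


c = [8, 4, 1, 12, 3]

Message polynomial: m(x) = 7 + 10·x (mod 13).
For each evaluation point α_i, compute m(α_i) mod 13:
  α_1 = 4: Horner steps 10 → 8, so m(4) = 8.
  α_2 = 1: Horner steps 10 → 4, so m(1) = 4.
  α_3 = 2: Horner steps 10 → 1, so m(2) = 1.
  α_4 = 7: Horner steps 10 → 12, so m(7) = 12.
  α_5 = 10: Horner steps 10 → 3, so m(10) = 3.
Codeword c = [8, 4, 1, 12, 3] ∈ F_13^5.


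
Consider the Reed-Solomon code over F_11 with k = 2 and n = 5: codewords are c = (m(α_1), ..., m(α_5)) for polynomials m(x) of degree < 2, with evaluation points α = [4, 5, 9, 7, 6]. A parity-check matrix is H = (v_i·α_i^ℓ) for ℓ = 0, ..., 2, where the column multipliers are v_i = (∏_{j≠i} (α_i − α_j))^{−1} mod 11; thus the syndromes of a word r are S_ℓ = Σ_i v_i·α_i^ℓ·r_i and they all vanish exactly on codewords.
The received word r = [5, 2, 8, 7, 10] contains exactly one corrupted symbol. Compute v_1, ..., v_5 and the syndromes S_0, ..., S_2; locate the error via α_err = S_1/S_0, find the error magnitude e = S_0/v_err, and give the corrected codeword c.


S = (4, 3, 5), error at position 3, error magnitude e = 7, c = [5, 2, 1, 7, 10].

Step 1: column multipliers v_i = (∏_{j≠i}(α_i − α_j))^{−1} mod 11.
  i = 1 (α = 4): (4−5)(4−9)(4−7)(4−6) = (−1)·(−5)·(−3)·(−2) = 30 ≡ 8, so v_1 = 8^{−1} = 7 (mod 11).
  i = 2 (α = 5): (5−4)(5−9)(5−7)(5−6) = 1·(−4)·(−2)·(−1) = −8 ≡ 3, so v_2 = 3^{−1} = 4 (mod 11).
  i = 3 (α = 9): (9−4)(9−5)(9−7)(9−6) = 5·4·2·3 = 120 ≡ 10, so v_3 = 10^{−1} = 10 (mod 11).
  i = 4 (α = 7): (7−4)(7−5)(7−9)(7−6) = 3·2·(−2)·1 = −12 ≡ 10, so v_4 = 10^{−1} = 10 (mod 11).
  i = 5 (α = 6): (6−4)(6−5)(6−9)(6−7) = 2·1·(−3)·(−1) = 6 ≡ 6, so v_5 = 6^{−1} = 2 (mod 11).
  v = [7, 4, 10, 10, 2].
Step 2: syndromes of r = [5, 2, 8, 7, 10] (all sums mod 11).
  S_0 = Σ v_i r_i = 7·5 + 4·2 + 10·8 + 10·7 + 2·10 = 213 ≡ 4.
  S_1 = Σ v_i α_i r_i = 7·4·5 + 4·5·2 + 10·9·8 + 10·7·7 + 2·6·10 = 1510 ≡ 3.
  α_i^2 mod 11 = [5, 3, 4, 5, 3].
  S_2 = Σ v_i α_i^2 r_i = 7·5·5 + 4·3·2 + 10·4·8 + 10·5·7 + 2·3·10 = 929 ≡ 5.
  S = (4, 3, 5) ≠ 0, so r is not a codeword (an error is present).
Step 3: locate the error. For a single error e at position i, S_ℓ = v_i·e·α_i^ℓ, so α_err = S_1/S_0.
  S_0^{−1} = 4^{−1} = 3 (mod 11), so α_err = 3·3 = 9 ≡ 9 = α_3. Error position i = 3.
  Consistency check: S_2/S_1 = 5·4 = 20 ≡ 9 = α_err ✓ (single-error assumption holds).
Step 4: error magnitude e = S_0/v_3 = S_0·∏_{j≠3}(α_3 − α_j) = 4·10 = 40 ≡ 7 (mod 11).
Step 5: correct position 3: c_3 = r_3 − e = 8 − 7 ≡ 1 (mod 11). Hence c = [5, 2, 1, 7, 10].
  Check: interpolating c through the α_i gives m(x) = 6 + 8·x (degree < 2) with m(α_i) = c_i for every i, so c is indeed a codeword.


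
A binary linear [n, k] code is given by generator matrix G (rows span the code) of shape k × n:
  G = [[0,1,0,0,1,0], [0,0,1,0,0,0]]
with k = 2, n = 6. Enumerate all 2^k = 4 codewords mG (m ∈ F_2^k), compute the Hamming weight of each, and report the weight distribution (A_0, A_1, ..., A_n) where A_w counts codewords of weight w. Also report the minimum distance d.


Weight distribution: A_0 = 1, A_1 = 1, A_2 = 1, A_3 = 1. Minimum distance d = 1.

Enumerate all 2^2 = 4 messages m ∈ F_2^2.
For each, compute codeword c = mG in F_2^6, then tally its weight.
  m = 00 → c = 000000, weight = 0.
  m = 10 → c = 010010, weight = 2.
  m = 01 → c = 001000, weight = 1.
  m = 11 → c = 011010, weight = 3.
Tally weights:
  weight 0: 1 codewords.
  weight 1: 1 codewords.
  weight 2: 1 codewords.
  weight 3: 1 codewords.
Minimum distance d = smallest w > 0 with A_w > 0 = 1.
Sanity: Σ A_w = 4 = 2^2 = 4 ✓.


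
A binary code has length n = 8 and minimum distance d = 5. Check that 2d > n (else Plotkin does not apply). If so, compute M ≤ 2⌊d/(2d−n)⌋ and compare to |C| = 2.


Plotkin bound M ≤ 4; given |C| = 2 ≤ bound (satisfied).

Check applicability: 2d = 10, n = 8.
2d − n = 2 > 0, so Plotkin applies.
Compute d/(2d−n) = 5/2 ≈ 2.5000.
⌊d/(2d−n)⌋ = 2.
Plotkin bound: M ≤ 2·2 = 4.
Given |C| = 2, check: satisfied.
This |C| is below the Plotkin bound.


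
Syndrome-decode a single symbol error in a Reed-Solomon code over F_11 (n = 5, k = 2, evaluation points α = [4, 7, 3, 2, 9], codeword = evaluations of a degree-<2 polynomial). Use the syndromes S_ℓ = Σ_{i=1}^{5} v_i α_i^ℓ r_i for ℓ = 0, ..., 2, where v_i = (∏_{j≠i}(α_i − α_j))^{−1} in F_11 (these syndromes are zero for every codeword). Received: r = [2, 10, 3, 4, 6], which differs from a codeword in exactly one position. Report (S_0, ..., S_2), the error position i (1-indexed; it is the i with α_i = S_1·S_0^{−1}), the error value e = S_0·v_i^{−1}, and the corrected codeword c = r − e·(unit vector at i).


S = (10, 2, 7), error at position 5, error magnitude e = 9, c = [2, 10, 3, 4, 8].

Step 1: column multipliers v_i = (∏_{j≠i}(α_i − α_j))^{−1} mod 11.
  i = 1 (α = 4): (4−7)(4−3)(4−2)(4−9) = (−3)·1·2·(−5) = 30 ≡ 8, so v_1 = 8^{−1} = 7 (mod 11).
  i = 2 (α = 7): (7−4)(7−3)(7−2)(7−9) = 3·4·5·(−2) = −120 ≡ 1, so v_2 = 1^{−1} = 1 (mod 11).
  i = 3 (α = 3): (3−4)(3−7)(3−2)(3−9) = (−1)·(−4)·1·(−6) = −24 ≡ 9, so v_3 = 9^{−1} = 5 (mod 11).
  i = 4 (α = 2): (2−4)(2−7)(2−3)(2−9) = (−2)·(−5)·(−1)·(−7) = 70 ≡ 4, so v_4 = 4^{−1} = 3 (mod 11).
  i = 5 (α = 9): (9−4)(9−7)(9−3)(9−2) = 5·2·6·7 = 420 ≡ 2, so v_5 = 2^{−1} = 6 (mod 11).
  v = [7, 1, 5, 3, 6].
Step 2: syndromes of r = [2, 10, 3, 4, 6] (all sums mod 11).
  S_0 = Σ v_i r_i = 7·2 + 1·10 + 5·3 + 3·4 + 6·6 = 87 ≡ 10.
  S_1 = Σ v_i α_i r_i = 7·4·2 + 1·7·10 + 5·3·3 + 3·2·4 + 6·9·6 = 519 ≡ 2.
  α_i^2 mod 11 = [5, 5, 9, 4, 4].
  S_2 = Σ v_i α_i^2 r_i = 7·5·2 + 1·5·10 + 5·9·3 + 3·4·4 + 6·4·6 = 447 ≡ 7.
  S = (10, 2, 7) ≠ 0, so r is not a codeword (an error is present).
Step 3: locate the error. For a single error e at position i, S_ℓ = v_i·e·α_i^ℓ, so α_err = S_1/S_0.
  S_0^{−1} = 10^{−1} = 10 (mod 11), so α_err = 2·10 = 20 ≡ 9 = α_5. Error position i = 5.
  Consistency check: S_2/S_1 = 7·6 = 42 ≡ 9 = α_err ✓ (single-error assumption holds).
Step 4: error magnitude e = S_0/v_5 = S_0·∏_{j≠5}(α_5 − α_j) = 10·2 = 20 ≡ 9 (mod 11).
Step 5: correct position 5: c_5 = r_5 − e = 6 − 9 ≡ 8 (mod 11). Hence c = [2, 10, 3, 4, 8].
  Check: interpolating c through the α_i gives m(x) = 6 + 10·x (degree < 2) with m(α_i) = c_i for every i, so c is indeed a codeword.


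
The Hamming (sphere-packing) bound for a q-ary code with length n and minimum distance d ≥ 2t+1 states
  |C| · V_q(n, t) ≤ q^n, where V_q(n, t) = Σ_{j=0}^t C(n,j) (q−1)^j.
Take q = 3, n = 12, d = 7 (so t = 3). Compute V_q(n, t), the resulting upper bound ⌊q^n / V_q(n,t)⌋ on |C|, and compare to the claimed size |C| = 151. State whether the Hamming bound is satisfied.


V_q(n, t) = 2049, q^n = 531441, Hamming bound = 259, |C| = 151 ≤ bound (satisfied).

Step 1: Compute V_q(n, t) = Σ_{j=0}^3 C(n, j) (q−1)^j.
  j = 0: C(12,0)·(2)^0 = 1·1 = 1.
  j = 1: C(12,1)·(2)^1 = 12·2 = 24.
  j = 2: C(12,2)·(2)^2 = 66·4 = 264.
  j = 3: C(12,3)·(2)^3 = 220·8 = 1760.
  V_q(n, t) = 1 + 24 + 264 + 1760 = 2049.
Step 2: q^n = 3^12 = 531441.
Step 3: Hamming bound ⌊q^n / V_q(n,t)⌋ = ⌊531441/2049⌋ = 259.
Step 4: Compare |C| = 151 to 259: satisfied.
The claimed |C| lies below the Hamming bound.


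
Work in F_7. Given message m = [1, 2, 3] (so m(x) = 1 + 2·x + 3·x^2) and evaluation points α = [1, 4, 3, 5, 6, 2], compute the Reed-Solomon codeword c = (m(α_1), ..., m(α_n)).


c = [6, 1, 6, 2, 2, 3]

Message polynomial: m(x) = 1 + 2·x + 3·x^2 (mod 7).
For each evaluation point α_i, compute m(α_i) mod 7:
  α_1 = 1: Horner steps 3 → 5 → 6, so m(1) = 6.
  α_2 = 4: Horner steps 3 → 0 → 1, so m(4) = 1.
  α_3 = 3: Horner steps 3 → 4 → 6, so m(3) = 6.
  α_4 = 5: Horner steps 3 → 3 → 2, so m(5) = 2.
  α_5 = 6: Horner steps 3 → 6 → 2, so m(6) = 2.
  α_6 = 2: Horner steps 3 → 1 → 3, so m(2) = 3.
Codeword c = [6, 1, 6, 2, 2, 3] ∈ F_7^6.


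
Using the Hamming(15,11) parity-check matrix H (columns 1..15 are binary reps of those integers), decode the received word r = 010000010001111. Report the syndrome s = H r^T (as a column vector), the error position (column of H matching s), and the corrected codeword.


s = (1, 0, 1, 0)^T, error position = 10, corrected codeword c = 010000010101111

Compute s = H r^T mod 2 one row at a time:
  s_1 = 1 + 0 + 0 + 0 + 1 + 1 + 1 + 1 = 5 ≡ 1 (mod 2).
  s_2 = 0 + 0 + 0 + 0 + 1 + 1 + 1 + 1 = 4 ≡ 0 (mod 2).
  s_3 = 1 + 0 + 0 + 0 + 0 + 0 + 1 + 1 = 3 ≡ 1 (mod 2).
  s_4 = 0 + 0 + 0 + 0 + 0 + 0 + 1 + 1 = 2 ≡ 0 (mod 2).
s = (1, 0, 1, 0)^T — this equals column 10 of H (binary 1010), so error is at position 10.
Correct: flip bit 10 of r = 010000010001111 to get c = 010000010101111.


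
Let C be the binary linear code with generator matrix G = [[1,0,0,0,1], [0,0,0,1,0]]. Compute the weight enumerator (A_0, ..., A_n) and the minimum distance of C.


Weight distribution: A_0 = 1, A_1 = 1, A_2 = 1, A_3 = 1. Minimum distance d = 1.

Enumerate all 2^2 = 4 messages m ∈ F_2^2.
For each, compute codeword c = mG in F_2^5, then tally its weight.
  m = 00 → c = 00000, weight = 0.
  m = 10 → c = 10001, weight = 2.
  m = 01 → c = 00010, weight = 1.
  m = 11 → c = 10011, weight = 3.
Tally weights:
  weight 0: 1 codewords.
  weight 1: 1 codewords.
  weight 2: 1 codewords.
  weight 3: 1 codewords.
Minimum distance d = smallest w > 0 with A_w > 0 = 1.
Sanity: Σ A_w = 4 = 2^2 = 4 ✓.


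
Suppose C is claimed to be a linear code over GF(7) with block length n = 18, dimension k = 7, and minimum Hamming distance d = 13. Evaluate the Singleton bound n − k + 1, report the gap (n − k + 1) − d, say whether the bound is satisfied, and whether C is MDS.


Singleton RHS = n − k + 1 = 12, slack = -1, bound violated (no such code; not MDS).

Singleton bound: d ≤ n − k + 1.
Here n = 18, k = 7, so n − k + 1 = 12.
Given d = 13, check d ≤ 12: NO.
Slack = (n − k + 1) − d = -1.
The slack is negative: d = 13 exceeds n − k + 1 = 12 by 1, so the Singleton bound is violated and no linear [18, 7, 13]_7 code can exist. In particular it is not MDS (MDS requires d = n − k + 1 exactly).
Description: the claimed parameters are [18, 7, 13]_7; such a code would be impossible (violates the Singleton bound).


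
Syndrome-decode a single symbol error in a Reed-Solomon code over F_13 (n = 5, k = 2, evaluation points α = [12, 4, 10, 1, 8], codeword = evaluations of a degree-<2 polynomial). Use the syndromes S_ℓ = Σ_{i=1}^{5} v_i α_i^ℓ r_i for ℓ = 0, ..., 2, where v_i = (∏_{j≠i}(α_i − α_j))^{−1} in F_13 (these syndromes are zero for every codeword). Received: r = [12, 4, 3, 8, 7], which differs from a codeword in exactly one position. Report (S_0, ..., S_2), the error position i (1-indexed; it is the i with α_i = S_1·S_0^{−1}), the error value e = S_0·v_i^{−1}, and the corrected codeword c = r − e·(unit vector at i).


S = (6, 11, 5), error at position 2, error magnitude e = 2, c = [12, 2, 3, 8, 7].

Step 1: column multipliers v_i = (∏_{j≠i}(α_i − α_j))^{−1} mod 13.
  i = 1 (α = 12): (12−4)(12−10)(12−1)(12−8) = 8·2·11·4 = 704 ≡ 2, so v_1 = 2^{−1} = 7 (mod 13).
  i = 2 (α = 4): (4−12)(4−10)(4−1)(4−8) = (−8)·(−6)·3·(−4) = −576 ≡ 9, so v_2 = 9^{−1} = 3 (mod 13).
  i = 3 (α = 10): (10−12)(10−4)(10−1)(10−8) = (−2)·6·9·2 = −216 ≡ 5, so v_3 = 5^{−1} = 8 (mod 13).
  i = 4 (α = 1): (1−12)(1−4)(1−10)(1−8) = (−11)·(−3)·(−9)·(−7) = 2079 ≡ 12, so v_4 = 12^{−1} = 12 (mod 13).
  i = 5 (α = 8): (8−12)(8−4)(8−10)(8−1) = (−4)·4·(−2)·7 = 224 ≡ 3, so v_5 = 3^{−1} = 9 (mod 13).
  v = [7, 3, 8, 12, 9].
Step 2: syndromes of r = [12, 4, 3, 8, 7] (all sums mod 13).
  S_0 = Σ v_i r_i = 7·12 + 3·4 + 8·3 + 12·8 + 9·7 = 279 ≡ 6.
  S_1 = Σ v_i α_i r_i = 7·12·12 + 3·4·4 + 8·10·3 + 12·1·8 + 9·8·7 = 1896 ≡ 11.
  α_i^2 mod 13 = [1, 3, 9, 1, 12].
  S_2 = Σ v_i α_i^2 r_i = 7·1·12 + 3·3·4 + 8·9·3 + 12·1·8 + 9·12·7 = 1188 ≡ 5.
  S = (6, 11, 5) ≠ 0, so r is not a codeword (an error is present).
Step 3: locate the error. For a single error e at position i, S_ℓ = v_i·e·α_i^ℓ, so α_err = S_1/S_0.
  S_0^{−1} = 6^{−1} = 11 (mod 13), so α_err = 11·11 = 121 ≡ 4 = α_2. Error position i = 2.
  Consistency check: S_2/S_1 = 5·6 = 30 ≡ 4 = α_err ✓ (single-error assumption holds).
Step 4: error magnitude e = S_0/v_2 = S_0·∏_{j≠2}(α_2 − α_j) = 6·9 = 54 ≡ 2 (mod 13).
Step 5: correct position 2: c_2 = r_2 − e = 4 − 2 ≡ 2 (mod 13). Hence c = [12, 2, 3, 8, 7].
  Check: interpolating c through the α_i gives m(x) = 10 + 11·x (degree < 2) with m(α_i) = c_i for every i, so c is indeed a codeword.


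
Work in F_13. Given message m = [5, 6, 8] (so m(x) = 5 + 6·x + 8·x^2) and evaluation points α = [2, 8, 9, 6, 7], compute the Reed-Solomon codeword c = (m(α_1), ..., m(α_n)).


c = [10, 6, 5, 4, 10]

Message polynomial: m(x) = 5 + 6·x + 8·x^2 (mod 13).
For each evaluation point α_i, compute m(α_i) mod 13:
  α_1 = 2: Horner steps 8 → 9 → 10, so m(2) = 10.
  α_2 = 8: Horner steps 8 → 5 → 6, so m(8) = 6.
  α_3 = 9: Horner steps 8 → 0 → 5, so m(9) = 5.
  α_4 = 6: Horner steps 8 → 2 → 4, so m(6) = 4.
  α_5 = 7: Horner steps 8 → 10 → 10, so m(7) = 10.
Codeword c = [10, 6, 5, 4, 10] ∈ F_13^5.


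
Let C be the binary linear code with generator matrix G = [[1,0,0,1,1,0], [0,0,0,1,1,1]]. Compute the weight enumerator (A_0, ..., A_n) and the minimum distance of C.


Weight distribution: A_0 = 1, A_2 = 1, A_3 = 2. Minimum distance d = 2.

Enumerate all 2^2 = 4 messages m ∈ F_2^2.
For each, compute codeword c = mG in F_2^6, then tally its weight.
  m = 00 → c = 000000, weight = 0.
  m = 10 → c = 100110, weight = 3.
  m = 01 → c = 000111, weight = 3.
  m = 11 → c = 100001, weight = 2.
Tally weights:
  weight 0: 1 codewords.
  weight 2: 1 codewords.
  weight 3: 2 codewords.
Minimum distance d = smallest w > 0 with A_w > 0 = 2.
Sanity: Σ A_w = 4 = 2^2 = 4 ✓.


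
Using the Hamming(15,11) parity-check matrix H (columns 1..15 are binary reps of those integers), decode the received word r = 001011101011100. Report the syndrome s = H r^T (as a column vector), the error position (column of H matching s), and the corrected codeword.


s = (0, 1, 0, 0)^T, error position = 4, corrected codeword c = 001111101011100

Compute s = H r^T mod 2 one row at a time:
  s_1 = 0 + 1 + 0 + 1 + 1 + 1 + 0 + 0 = 4 ≡ 0 (mod 2).
  s_2 = 0 + 1 + 1 + 1 + 1 + 1 + 0 + 0 = 5 ≡ 1 (mod 2).
  s_3 = 0 + 1 + 1 + 1 + 0 + 1 + 0 + 0 = 4 ≡ 0 (mod 2).
  s_4 = 0 + 1 + 1 + 1 + 1 + 1 + 1 + 0 = 6 ≡ 0 (mod 2).
s = (0, 1, 0, 0)^T — this equals column 4 of H (binary 0100), so error is at position 4.
Correct: flip bit 4 of r = 001011101011100 to get c = 001111101011100.


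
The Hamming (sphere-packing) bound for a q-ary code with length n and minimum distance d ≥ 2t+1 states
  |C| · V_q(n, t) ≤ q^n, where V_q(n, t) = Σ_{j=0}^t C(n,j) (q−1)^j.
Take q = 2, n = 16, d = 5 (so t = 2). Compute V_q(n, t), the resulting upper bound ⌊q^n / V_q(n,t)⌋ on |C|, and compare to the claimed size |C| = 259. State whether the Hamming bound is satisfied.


V_q(n, t) = 137, q^n = 65536, Hamming bound = 478, |C| = 259 ≤ bound (satisfied).

Step 1: Compute V_q(n, t) = Σ_{j=0}^2 C(n, j) (q−1)^j.
  j = 0: C(16,0)·(1)^0 = 1·1 = 1.
  j = 1: C(16,1)·(1)^1 = 16·1 = 16.
  j = 2: C(16,2)·(1)^2 = 120·1 = 120.
  V_q(n, t) = 1 + 16 + 120 = 137.
Step 2: q^n = 2^16 = 65536.
Step 3: Hamming bound ⌊q^n / V_q(n,t)⌋ = ⌊65536/137⌋ = 478.
Step 4: Compare |C| = 259 to 478: satisfied.
The claimed |C| lies below the Hamming bound.


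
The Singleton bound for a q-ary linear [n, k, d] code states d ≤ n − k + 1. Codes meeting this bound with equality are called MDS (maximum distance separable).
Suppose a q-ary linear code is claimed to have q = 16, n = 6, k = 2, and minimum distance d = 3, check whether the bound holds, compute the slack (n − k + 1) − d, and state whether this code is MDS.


Singleton RHS = n − k + 1 = 5, slack = 2, bound satisfied, not MDS.

Singleton bound: d ≤ n − k + 1.
Here n = 6, k = 2, so n − k + 1 = 5.
Given d = 3, check d ≤ 5: YES.
Slack = (n − k + 1) − d = 2.
The code is NOT MDS (slack = 2 > 0).
Description: the claimed parameters are [6, 2, 3]_16; such a code would be non-MDS.


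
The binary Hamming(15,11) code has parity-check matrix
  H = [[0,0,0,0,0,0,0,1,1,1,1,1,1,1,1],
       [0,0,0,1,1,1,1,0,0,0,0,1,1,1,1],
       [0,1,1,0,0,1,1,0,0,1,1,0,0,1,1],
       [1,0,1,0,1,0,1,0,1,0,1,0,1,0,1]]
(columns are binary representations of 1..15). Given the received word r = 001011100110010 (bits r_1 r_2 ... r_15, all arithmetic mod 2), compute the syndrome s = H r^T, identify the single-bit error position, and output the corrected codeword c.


s = (1, 0, 0, 0)^T, error position = 8, corrected codeword c = 001011110110010

Compute s = H r^T mod 2 one row at a time:
  s_1 = 0 + 0 + 1 + 1 + 0 + 0 + 1 + 0 = 3 ≡ 1 (mod 2).
  s_2 = 0 + 1 + 1 + 1 + 0 + 0 + 1 + 0 = 4 ≡ 0 (mod 2).
  s_3 = 0 + 1 + 1 + 1 + 1 + 1 + 1 + 0 = 6 ≡ 0 (mod 2).
  s_4 = 0 + 1 + 1 + 1 + 0 + 1 + 0 + 0 = 4 ≡ 0 (mod 2).
s = (1, 0, 0, 0)^T — this equals column 8 of H (binary 1000), so error is at position 8.
Correct: flip bit 8 of r = 001011100110010 to get c = 001011110110010.


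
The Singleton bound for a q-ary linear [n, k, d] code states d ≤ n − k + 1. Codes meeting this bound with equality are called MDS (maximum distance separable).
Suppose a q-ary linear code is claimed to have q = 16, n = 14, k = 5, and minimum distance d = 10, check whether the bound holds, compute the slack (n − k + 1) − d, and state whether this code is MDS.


Singleton RHS = n − k + 1 = 10, slack = 0, bound satisfied, MDS.

Singleton bound: d ≤ n − k + 1.
Here n = 14, k = 5, so n − k + 1 = 10.
Given d = 10, check d ≤ 10: YES.
Slack = (n − k + 1) − d = 0.
The code is MDS (slack = 0).
Description: the claimed parameters are [14, 5, 10]_16; such a code would be MDS (meets Singleton bound).


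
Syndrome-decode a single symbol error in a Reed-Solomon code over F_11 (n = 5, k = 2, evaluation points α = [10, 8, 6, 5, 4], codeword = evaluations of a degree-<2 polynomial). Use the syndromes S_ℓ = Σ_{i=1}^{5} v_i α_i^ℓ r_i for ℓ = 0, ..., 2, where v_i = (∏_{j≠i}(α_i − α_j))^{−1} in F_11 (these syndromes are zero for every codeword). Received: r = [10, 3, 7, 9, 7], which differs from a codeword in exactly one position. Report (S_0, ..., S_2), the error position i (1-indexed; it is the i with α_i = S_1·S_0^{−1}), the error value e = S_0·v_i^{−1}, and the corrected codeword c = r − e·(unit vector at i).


S = (10, 7, 6), error at position 5, error magnitude e = 7, c = [10, 3, 7, 9, 0].

Step 1: column multipliers v_i = (∏_{j≠i}(α_i − α_j))^{−1} mod 11.
  i = 1 (α = 10): (10−8)(10−6)(10−5)(10−4) = 2·4·5·6 = 240 ≡ 9, so v_1 = 9^{−1} = 5 (mod 11).
  i = 2 (α = 8): (8−10)(8−6)(8−5)(8−4) = (−2)·2·3·4 = −48 ≡ 7, so v_2 = 7^{−1} = 8 (mod 11).
  i = 3 (α = 6): (6−10)(6−8)(6−5)(6−4) = (−4)·(−2)·1·2 = 16 ≡ 5, so v_3 = 5^{−1} = 9 (mod 11).
  i = 4 (α = 5): (5−10)(5−8)(5−6)(5−4) = (−5)·(−3)·(−1)·1 = −15 ≡ 7, so v_4 = 7^{−1} = 8 (mod 11).
  i = 5 (α = 4): (4−10)(4−8)(4−6)(4−5) = (−6)·(−4)·(−2)·(−1) = 48 ≡ 4, so v_5 = 4^{−1} = 3 (mod 11).
  v = [5, 8, 9, 8, 3].
Step 2: syndromes of r = [10, 3, 7, 9, 7] (all sums mod 11).
  S_0 = Σ v_i r_i = 5·10 + 8·3 + 9·7 + 8·9 + 3·7 = 230 ≡ 10.
  S_1 = Σ v_i α_i r_i = 5·10·10 + 8·8·3 + 9·6·7 + 8·5·9 + 3·4·7 = 1514 ≡ 7.
  α_i^2 mod 11 = [1, 9, 3, 3, 5].
  S_2 = Σ v_i α_i^2 r_i = 5·1·10 + 8·9·3 + 9·3·7 + 8·3·9 + 3·5·7 = 776 ≡ 6.
  S = (10, 7, 6) ≠ 0, so r is not a codeword (an error is present).
Step 3: locate the error. For a single error e at position i, S_ℓ = v_i·e·α_i^ℓ, so α_err = S_1/S_0.
  S_0^{−1} = 10^{−1} = 10 (mod 11), so α_err = 7·10 = 70 ≡ 4 = α_5. Error position i = 5.
  Consistency check: S_2/S_1 = 6·8 = 48 ≡ 4 = α_err ✓ (single-error assumption holds).
Step 4: error magnitude e = S_0/v_5 = S_0·∏_{j≠5}(α_5 − α_j) = 10·4 = 40 ≡ 7 (mod 11).
Step 5: correct position 5: c_5 = r_5 − e = 7 − 7 ≡ 0 (mod 11). Hence c = [10, 3, 7, 9, 0].
  Check: interpolating c through the α_i gives m(x) = 8 + 9·x (degree < 2) with m(α_i) = c_i for every i, so c is indeed a codeword.


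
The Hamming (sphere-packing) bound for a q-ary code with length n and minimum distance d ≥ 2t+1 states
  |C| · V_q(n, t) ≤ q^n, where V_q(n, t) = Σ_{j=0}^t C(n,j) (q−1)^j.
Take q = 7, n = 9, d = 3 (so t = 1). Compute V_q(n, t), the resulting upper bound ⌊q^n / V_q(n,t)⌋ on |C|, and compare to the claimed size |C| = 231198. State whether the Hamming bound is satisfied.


V_q(n, t) = 55, q^n = 40353607, Hamming bound = 733701, |C| = 231198 ≤ bound (satisfied).

Step 1: Compute V_q(n, t) = Σ_{j=0}^1 C(n, j) (q−1)^j.
  j = 0: C(9,0)·(6)^0 = 1·1 = 1.
  j = 1: C(9,1)·(6)^1 = 9·6 = 54.
  V_q(n, t) = 1 + 54 = 55.
Step 2: q^n = 7^9 = 40353607.
Step 3: Hamming bound ⌊q^n / V_q(n,t)⌋ = ⌊40353607/55⌋ = 733701.
Step 4: Compare |C| = 231198 to 733701: satisfied.
The claimed |C| lies below the Hamming bound.


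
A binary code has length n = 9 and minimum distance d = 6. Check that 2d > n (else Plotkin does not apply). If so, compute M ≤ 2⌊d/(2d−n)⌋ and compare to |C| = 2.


Plotkin bound M ≤ 4; given |C| = 2 ≤ bound (satisfied).

Check applicability: 2d = 12, n = 9.
2d − n = 3 > 0, so Plotkin applies.
Compute d/(2d−n) = 6/3 ≈ 2.0000.
⌊d/(2d−n)⌋ = 2.
Plotkin bound: M ≤ 2·2 = 4.
Given |C| = 2, check: satisfied.
This |C| is below the Plotkin bound.


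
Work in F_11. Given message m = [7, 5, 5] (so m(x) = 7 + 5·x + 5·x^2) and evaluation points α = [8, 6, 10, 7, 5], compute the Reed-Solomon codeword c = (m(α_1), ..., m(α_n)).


c = [4, 8, 7, 1, 3]

Message polynomial: m(x) = 7 + 5·x + 5·x^2 (mod 11).
For each evaluation point α_i, compute m(α_i) mod 11:
  α_1 = 8: Horner steps 5 → 1 → 4, so m(8) = 4.
  α_2 = 6: Horner steps 5 → 2 → 8, so m(6) = 8.
  α_3 = 10: Horner steps 5 → 0 → 7, so m(10) = 7.
  α_4 = 7: Horner steps 5 → 7 → 1, so m(7) = 1.
  α_5 = 5: Horner steps 5 → 8 → 3, so m(5) = 3.
Codeword c = [4, 8, 7, 1, 3] ∈ F_11^5.


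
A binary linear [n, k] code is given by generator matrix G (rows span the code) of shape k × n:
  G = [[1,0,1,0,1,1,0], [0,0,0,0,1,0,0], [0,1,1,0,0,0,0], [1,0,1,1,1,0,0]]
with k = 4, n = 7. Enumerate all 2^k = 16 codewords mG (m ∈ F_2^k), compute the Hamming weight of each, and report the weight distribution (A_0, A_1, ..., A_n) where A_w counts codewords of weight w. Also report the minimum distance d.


Weight distribution: A_0 = 1, A_1 = 1, A_2 = 2, A_3 = 6, A_4 = 5, A_5 = 1. Minimum distance d = 1.

Enumerate all 2^4 = 16 messages m ∈ F_2^4.
For each, compute codeword c = mG in F_2^7, then tally its weight.
  m = 0000 → c = 0000000, weight = 0.
  m = 1000 → c = 1010110, weight = 4.
  m = 0100 → c = 0000100, weight = 1.
  m = 1100 → c = 1010010, weight = 3.
  m = 0010 → c = 0110000, weight = 2.
  m = 1010 → c = 1100110, weight = 4.
  m = 0110 → c = 0110100, weight = 3.
  m = 1110 → c = 1100010, weight = 3.
  m = 0001 → c = 1011100, weight = 4.
  m = 1001 → c = 0001010, weight = 2.
  m = 0101 → c = 1011000, weight = 3.
  m = 1101 → c = 0001110, weight = 3.
  m = 0011 → c = 1101100, weight = 4.
  m = 1011 → c = 0111010, weight = 4.
  m = 0111 → c = 1101000, weight = 3.
  m = 1111 → c = 0111110, weight = 5.
Tally weights:
  weight 0: 1 codewords.
  weight 1: 1 codewords.
  weight 2: 2 codewords.
  weight 3: 6 codewords.
  weight 4: 5 codewords.
  weight 5: 1 codewords.
Minimum distance d = smallest w > 0 with A_w > 0 = 1.
Sanity: Σ A_w = 16 = 2^4 = 16 ✓.


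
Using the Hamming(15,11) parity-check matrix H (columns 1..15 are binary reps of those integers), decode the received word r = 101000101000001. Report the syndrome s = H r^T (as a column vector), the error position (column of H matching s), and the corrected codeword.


s = (0, 0, 1, 1)^T, error position = 3, corrected codeword c = 100000101000001

Compute s = H r^T mod 2 one row at a time:
  s_1 = 0 + 1 + 0 + 0 + 0 + 0 + 0 + 1 = 2 ≡ 0 (mod 2).
  s_2 = 0 + 0 + 0 + 1 + 0 + 0 + 0 + 1 = 2 ≡ 0 (mod 2).
  s_3 = 0 + 1 + 0 + 1 + 0 + 0 + 0 + 1 = 3 ≡ 1 (mod 2).
  s_4 = 1 + 1 + 0 + 1 + 1 + 0 + 0 + 1 = 5 ≡ 1 (mod 2).
s = (0, 0, 1, 1)^T — this equals column 3 of H (binary 0011), so error is at position 3.
Correct: flip bit 3 of r = 101000101000001 to get c = 100000101000001.


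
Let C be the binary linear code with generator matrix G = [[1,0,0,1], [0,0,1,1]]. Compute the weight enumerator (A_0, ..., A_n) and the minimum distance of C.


Weight distribution: A_0 = 1, A_2 = 3. Minimum distance d = 2.

Enumerate all 2^2 = 4 messages m ∈ F_2^2.
For each, compute codeword c = mG in F_2^4, then tally its weight.
  m = 00 → c = 0000, weight = 0.
  m = 10 → c = 1001, weight = 2.
  m = 01 → c = 0011, weight = 2.
  m = 11 → c = 1010, weight = 2.
Tally weights:
  weight 0: 1 codewords.
  weight 2: 3 codewords.
Minimum distance d = smallest w > 0 with A_w > 0 = 2.
Sanity: Σ A_w = 4 = 2^2 = 4 ✓.


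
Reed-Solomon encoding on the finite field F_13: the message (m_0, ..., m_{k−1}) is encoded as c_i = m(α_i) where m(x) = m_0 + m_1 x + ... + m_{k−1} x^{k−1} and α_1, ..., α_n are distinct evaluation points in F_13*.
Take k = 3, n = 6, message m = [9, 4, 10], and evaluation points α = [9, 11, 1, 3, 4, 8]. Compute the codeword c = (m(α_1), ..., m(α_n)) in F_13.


c = [10, 2, 10, 7, 3, 5]

Message polynomial: m(x) = 9 + 4·x + 10·x^2 (mod 13).
For each evaluation point α_i, compute m(α_i) mod 13:
  α_1 = 9: Horner steps 10 → 3 → 10, so m(9) = 10.
  α_2 = 11: Horner steps 10 → 10 → 2, so m(11) = 2.
  α_3 = 1: Horner steps 10 → 1 → 10, so m(1) = 10.
  α_4 = 3: Horner steps 10 → 8 → 7, so m(3) = 7.
  α_5 = 4: Horner steps 10 → 5 → 3, so m(4) = 3.
  α_6 = 8: Horner steps 10 → 6 → 5, so m(8) = 5.
Codeword c = [10, 2, 10, 7, 3, 5] ∈ F_13^6.


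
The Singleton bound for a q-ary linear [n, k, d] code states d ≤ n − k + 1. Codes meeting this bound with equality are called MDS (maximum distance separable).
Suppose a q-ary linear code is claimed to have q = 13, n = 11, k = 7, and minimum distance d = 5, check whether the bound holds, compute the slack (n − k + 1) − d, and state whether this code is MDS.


Singleton RHS = n − k + 1 = 5, slack = 0, bound satisfied, MDS.

Singleton bound: d ≤ n − k + 1.
Here n = 11, k = 7, so n − k + 1 = 5.
Given d = 5, check d ≤ 5: YES.
Slack = (n − k + 1) − d = 0.
The code is MDS (slack = 0).
Description: the claimed parameters are [11, 7, 5]_13; such a code would be MDS (meets Singleton bound).


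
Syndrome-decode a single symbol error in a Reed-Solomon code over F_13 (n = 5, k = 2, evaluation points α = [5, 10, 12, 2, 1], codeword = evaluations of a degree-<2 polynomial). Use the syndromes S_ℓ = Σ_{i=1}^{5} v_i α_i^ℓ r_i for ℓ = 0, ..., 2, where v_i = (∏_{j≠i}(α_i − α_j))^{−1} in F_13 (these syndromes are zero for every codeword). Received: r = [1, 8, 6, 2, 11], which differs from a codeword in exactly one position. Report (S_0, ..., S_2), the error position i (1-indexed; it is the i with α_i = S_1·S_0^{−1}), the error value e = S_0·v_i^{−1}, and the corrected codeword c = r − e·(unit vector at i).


S = (7, 6, 7), error at position 3, error magnitude e = 3, c = [1, 8, 3, 2, 11].

Step 1: column multipliers v_i = (∏_{j≠i}(α_i − α_j))^{−1} mod 13.
  i = 1 (α = 5): (5−10)(5−12)(5−2)(5−1) = (−5)·(−7)·3·4 = 420 ≡ 4, so v_1 = 4^{−1} = 10 (mod 13).
  i = 2 (α = 10): (10−5)(10−12)(10−2)(10−1) = 5·(−2)·8·9 = −720 ≡ 8, so v_2 = 8^{−1} = 5 (mod 13).
  i = 3 (α = 12): (12−5)(12−10)(12−2)(12−1) = 7·2·10·11 = 1540 ≡ 6, so v_3 = 6^{−1} = 11 (mod 13).
  i = 4 (α = 2): (2−5)(2−10)(2−12)(2−1) = (−3)·(−8)·(−10)·1 = −240 ≡ 7, so v_4 = 7^{−1} = 2 (mod 13).
  i = 5 (α = 1): (1−5)(1−10)(1−12)(1−2) = (−4)·(−9)·(−11)·(−1) = 396 ≡ 6, so v_5 = 6^{−1} = 11 (mod 13).
  v = [10, 5, 11, 2, 11].
Step 2: syndromes of r = [1, 8, 6, 2, 11] (all sums mod 13).
  S_0 = Σ v_i r_i = 10·1 + 5·8 + 11·6 + 2·2 + 11·11 = 241 ≡ 7.
  S_1 = Σ v_i α_i r_i = 10·5·1 + 5·10·8 + 11·12·6 + 2·2·2 + 11·1·11 = 1371 ≡ 6.
  α_i^2 mod 13 = [12, 9, 1, 4, 1].
  S_2 = Σ v_i α_i^2 r_i = 10·12·1 + 5·9·8 + 11·1·6 + 2·4·2 + 11·1·11 = 683 ≡ 7.
  S = (7, 6, 7) ≠ 0, so r is not a codeword (an error is present).
Step 3: locate the error. For a single error e at position i, S_ℓ = v_i·e·α_i^ℓ, so α_err = S_1/S_0.
  S_0^{−1} = 7^{−1} = 2 (mod 13), so α_err = 6·2 = 12 ≡ 12 = α_3. Error position i = 3.
  Consistency check: S_2/S_1 = 7·11 = 77 ≡ 12 = α_err ✓ (single-error assumption holds).
Step 4: error magnitude e = S_0/v_3 = S_0·∏_{j≠3}(α_3 − α_j) = 7·6 = 42 ≡ 3 (mod 13).
Step 5: correct position 3: c_3 = r_3 − e = 6 − 3 ≡ 3 (mod 13). Hence c = [1, 8, 3, 2, 11].
  Check: interpolating c through the α_i gives m(x) = 7 + 4·x (degree < 2) with m(α_i) = c_i for every i, so c is indeed a codeword.


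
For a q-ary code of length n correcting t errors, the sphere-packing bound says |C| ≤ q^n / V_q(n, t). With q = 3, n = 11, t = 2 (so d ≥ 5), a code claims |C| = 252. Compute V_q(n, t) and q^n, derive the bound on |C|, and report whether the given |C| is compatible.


V_q(n, t) = 243, q^n = 177147, Hamming bound = 729, |C| = 252 ≤ bound (satisfied).

Step 1: Compute V_q(n, t) = Σ_{j=0}^2 C(n, j) (q−1)^j.
  j = 0: C(11,0)·(2)^0 = 1·1 = 1.
  j = 1: C(11,1)·(2)^1 = 11·2 = 22.
  j = 2: C(11,2)·(2)^2 = 55·4 = 220.
  V_q(n, t) = 1 + 22 + 220 = 243.
Step 2: q^n = 3^11 = 177147.
Step 3: Hamming bound ⌊q^n / V_q(n,t)⌋ = ⌊177147/243⌋ = 729.
Step 4: Compare |C| = 252 to 729: satisfied.
The claimed |C| lies below the Hamming bound.


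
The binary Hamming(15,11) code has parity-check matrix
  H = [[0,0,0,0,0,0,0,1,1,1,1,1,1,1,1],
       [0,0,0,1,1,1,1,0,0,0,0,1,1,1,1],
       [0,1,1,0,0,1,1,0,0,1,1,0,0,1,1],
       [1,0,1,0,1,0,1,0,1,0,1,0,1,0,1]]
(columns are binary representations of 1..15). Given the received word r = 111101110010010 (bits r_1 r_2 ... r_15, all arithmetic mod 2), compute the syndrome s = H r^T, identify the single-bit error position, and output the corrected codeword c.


s = (1, 0, 0, 0)^T, error position = 8, corrected codeword c = 111101100010010

Compute s = H r^T mod 2 one row at a time:
  s_1 = 1 + 0 + 0 + 1 + 0 + 0 + 1 + 0 = 3 ≡ 1 (mod 2).
  s_2 = 1 + 0 + 1 + 1 + 0 + 0 + 1 + 0 = 4 ≡ 0 (mod 2).
  s_3 = 1 + 1 + 1 + 1 + 0 + 1 + 1 + 0 = 6 ≡ 0 (mod 2).
  s_4 = 1 + 1 + 0 + 1 + 0 + 1 + 0 + 0 = 4 ≡ 0 (mod 2).
s = (1, 0, 0, 0)^T — this equals column 8 of H (binary 1000), so error is at position 8.
Correct: flip bit 8 of r = 111101110010010 to get c = 111101100010010.


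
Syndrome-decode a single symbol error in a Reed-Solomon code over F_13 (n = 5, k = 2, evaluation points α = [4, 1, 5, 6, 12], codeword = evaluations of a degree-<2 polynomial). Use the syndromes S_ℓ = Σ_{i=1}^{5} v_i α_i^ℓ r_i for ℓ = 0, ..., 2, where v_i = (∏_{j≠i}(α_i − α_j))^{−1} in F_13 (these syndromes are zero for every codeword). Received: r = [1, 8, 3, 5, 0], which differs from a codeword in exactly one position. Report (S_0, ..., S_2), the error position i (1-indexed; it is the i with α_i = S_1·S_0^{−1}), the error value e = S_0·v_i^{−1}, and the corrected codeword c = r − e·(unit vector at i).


S = (12, 1, 12), error at position 5, error magnitude e = 9, c = [1, 8, 3, 5, 4].

Step 1: column multipliers v_i = (∏_{j≠i}(α_i − α_j))^{−1} mod 13.
  i = 1 (α = 4): (4−1)(4−5)(4−6)(4−12) = 3·(−1)·(−2)·(−8) = −48 ≡ 4, so v_1 = 4^{−1} = 10 (mod 13).
  i = 2 (α = 1): (1−4)(1−5)(1−6)(1−12) = (−3)·(−4)·(−5)·(−11) = 660 ≡ 10, so v_2 = 10^{−1} = 4 (mod 13).
  i = 3 (α = 5): (5−4)(5−1)(5−6)(5−12) = 1·4·(−1)·(−7) = 28 ≡ 2, so v_3 = 2^{−1} = 7 (mod 13).
  i = 4 (α = 6): (6−4)(6−1)(6−5)(6−12) = 2·5·1·(−6) = −60 ≡ 5, so v_4 = 5^{−1} = 8 (mod 13).
  i = 5 (α = 12): (12−4)(12−1)(12−5)(12−6) = 8·11·7·6 = 3696 ≡ 4, so v_5 = 4^{−1} = 10 (mod 13).
  v = [10, 4, 7, 8, 10].
Step 2: syndromes of r = [1, 8, 3, 5, 0] (all sums mod 13).
  S_0 = Σ v_i r_i = 10·1 + 4·8 + 7·3 + 8·5 + 10·0 = 103 ≡ 12.
  S_1 = Σ v_i α_i r_i = 10·4·1 + 4·1·8 + 7·5·3 + 8·6·5 + 10·12·0 = 417 ≡ 1.
  α_i^2 mod 13 = [3, 1, 12, 10, 1].
  S_2 = Σ v_i α_i^2 r_i = 10·3·1 + 4·1·8 + 7·12·3 + 8·10·5 + 10·1·0 = 714 ≡ 12.
  S = (12, 1, 12) ≠ 0, so r is not a codeword (an error is present).
Step 3: locate the error. For a single error e at position i, S_ℓ = v_i·e·α_i^ℓ, so α_err = S_1/S_0.
  S_0^{−1} = 12^{−1} = 12 (mod 13), so α_err = 1·12 = 12 ≡ 12 = α_5. Error position i = 5.
  Consistency check: S_2/S_1 = 12·1 = 12 ≡ 12 = α_err ✓ (single-error assumption holds).
Step 4: error magnitude e = S_0/v_5 = S_0·∏_{j≠5}(α_5 − α_j) = 12·4 = 48 ≡ 9 (mod 13).
Step 5: correct position 5: c_5 = r_5 − e = 0 − 9 ≡ 4 (mod 13). Hence c = [1, 8, 3, 5, 4].
  Check: interpolating c through the α_i gives m(x) = 6 + 2·x (degree < 2) with m(α_i) = c_i for every i, so c is indeed a codeword.


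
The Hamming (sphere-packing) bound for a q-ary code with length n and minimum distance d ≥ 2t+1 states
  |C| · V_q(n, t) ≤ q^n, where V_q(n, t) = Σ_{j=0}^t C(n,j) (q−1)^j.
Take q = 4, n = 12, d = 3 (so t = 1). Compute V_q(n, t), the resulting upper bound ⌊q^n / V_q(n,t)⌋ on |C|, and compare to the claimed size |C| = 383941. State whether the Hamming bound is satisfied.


V_q(n, t) = 37, q^n = 16777216, Hamming bound = 453438, |C| = 383941 ≤ bound (satisfied).

Step 1: Compute V_q(n, t) = Σ_{j=0}^1 C(n, j) (q−1)^j.
  j = 0: C(12,0)·(3)^0 = 1·1 = 1.
  j = 1: C(12,1)·(3)^1 = 12·3 = 36.
  V_q(n, t) = 1 + 36 = 37.
Step 2: q^n = 4^12 = 16777216.
Step 3: Hamming bound ⌊q^n / V_q(n,t)⌋ = ⌊16777216/37⌋ = 453438.
Step 4: Compare |C| = 383941 to 453438: satisfied.
The claimed |C| lies below the Hamming bound.


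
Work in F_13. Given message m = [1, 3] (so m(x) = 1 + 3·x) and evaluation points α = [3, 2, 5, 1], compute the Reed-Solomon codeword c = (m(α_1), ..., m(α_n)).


c = [10, 7, 3, 4]

Message polynomial: m(x) = 1 + 3·x (mod 13).
For each evaluation point α_i, compute m(α_i) mod 13:
  α_1 = 3: Horner steps 3 → 10, so m(3) = 10.
  α_2 = 2: Horner steps 3 → 7, so m(2) = 7.
  α_3 = 5: Horner steps 3 → 3, so m(5) = 3.
  α_4 = 1: Horner steps 3 → 4, so m(1) = 4.
Codeword c = [10, 7, 3, 4] ∈ F_13^4.


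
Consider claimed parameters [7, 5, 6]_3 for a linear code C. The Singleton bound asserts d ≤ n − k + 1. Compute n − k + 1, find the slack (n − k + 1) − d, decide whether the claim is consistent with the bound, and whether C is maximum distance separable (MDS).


Singleton RHS = n − k + 1 = 3, slack = -3, bound violated (no such code; not MDS).

Singleton bound: d ≤ n − k + 1.
Here n = 7, k = 5, so n − k + 1 = 3.
Given d = 6, check d ≤ 3: NO.
Slack = (n − k + 1) − d = -3.
The slack is negative: d = 6 exceeds n − k + 1 = 3 by 3, so the Singleton bound is violated and no linear [7, 5, 6]_3 code can exist. In particular it is not MDS (MDS requires d = n − k + 1 exactly).
Description: the claimed parameters are [7, 5, 6]_3; such a code would be impossible (violates the Singleton bound).


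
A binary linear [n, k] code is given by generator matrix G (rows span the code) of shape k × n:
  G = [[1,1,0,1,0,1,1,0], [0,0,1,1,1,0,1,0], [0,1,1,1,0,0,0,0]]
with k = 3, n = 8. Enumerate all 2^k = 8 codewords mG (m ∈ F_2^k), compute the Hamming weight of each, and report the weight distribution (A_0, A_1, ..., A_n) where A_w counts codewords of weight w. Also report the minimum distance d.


Weight distribution: A_0 = 1, A_3 = 2, A_4 = 3, A_5 = 2. Minimum distance d = 3.

Enumerate all 2^3 = 8 messages m ∈ F_2^3.
For each, compute codeword c = mG in F_2^8, then tally its weight.
  m = 000 → c = 00000000, weight = 0.
  m = 100 → c = 11010110, weight = 5.
  m = 010 → c = 00111010, weight = 4.
  m = 110 → c = 11101100, weight = 5.
  m = 001 → c = 01110000, weight = 3.
  m = 101 → c = 10100110, weight = 4.
  m = 011 → c = 01001010, weight = 3.
  m = 111 → c = 10011100, weight = 4.
Tally weights:
  weight 0: 1 codewords.
  weight 3: 2 codewords.
  weight 4: 3 codewords.
  weight 5: 2 codewords.
Minimum distance d = smallest w > 0 with A_w > 0 = 3.
Sanity: Σ A_w = 8 = 2^3 = 8 ✓.


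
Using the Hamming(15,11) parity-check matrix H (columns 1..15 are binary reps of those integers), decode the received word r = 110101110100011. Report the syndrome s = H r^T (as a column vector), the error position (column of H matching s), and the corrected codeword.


s = (0, 1, 0, 1)^T, error position = 5, corrected codeword c = 110111110100011

Compute s = H r^T mod 2 one row at a time:
  s_1 = 1 + 0 + 1 + 0 + 0 + 0 + 1 + 1 = 4 ≡ 0 (mod 2).
  s_2 = 1 + 0 + 1 + 1 + 0 + 0 + 1 + 1 = 5 ≡ 1 (mod 2).
  s_3 = 1 + 0 + 1 + 1 + 1 + 0 + 1 + 1 = 6 ≡ 0 (mod 2).
  s_4 = 1 + 0 + 0 + 1 + 0 + 0 + 0 + 1 = 3 ≡ 1 (mod 2).
s = (0, 1, 0, 1)^T — this equals column 5 of H (binary 0101), so error is at position 5.
Correct: flip bit 5 of r = 110101110100011 to get c = 110111110100011.


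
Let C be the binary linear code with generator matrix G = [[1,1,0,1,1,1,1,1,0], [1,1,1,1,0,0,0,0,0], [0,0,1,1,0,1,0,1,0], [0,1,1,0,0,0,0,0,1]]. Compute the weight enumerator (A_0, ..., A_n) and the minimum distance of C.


Weight distribution: A_0 = 1, A_3 = 3, A_4 = 4, A_5 = 4, A_6 = 2, A_7 = 1, A_8 = 1. Minimum distance d = 3.

Enumerate all 2^4 = 16 messages m ∈ F_2^4.
For each, compute codeword c = mG in F_2^9, then tally its weight.
  m = 0000 → c = 000000000, weight = 0.
  m = 1000 → c = 110111110, weight = 7.
  m = 0100 → c = 111100000, weight = 4.
  m = 1100 → c = 001011110, weight = 5.
  m = 0010 → c = 001101010, weight = 4.
  m = 1010 → c = 111010100, weight = 5.
  m = 0110 → c = 110001010, weight = 4.
  m = 1110 → c = 000110100, weight = 3.
  m = 0001 → c = 011000001, weight = 3.
  m = 1001 → c = 101111111, weight = 8.
  m = 0101 → c = 100100001, weight = 3.
  m = 1101 → c = 010011111, weight = 6.
  m = 0011 → c = 010101011, weight = 5.
  m = 1011 → c = 100010101, weight = 4.
  m = 0111 → c = 101001011, weight = 5.
  m = 1111 → c = 011110101, weight = 6.
Tally weights:
  weight 0: 1 codewords.
  weight 3: 3 codewords.
  weight 4: 4 codewords.
  weight 5: 4 codewords.
  weight 6: 2 codewords.
  weight 7: 1 codewords.
  weight 8: 1 codewords.
Minimum distance d = smallest w > 0 with A_w > 0 = 3.
Sanity: Σ A_w = 16 = 2^4 = 16 ✓.
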